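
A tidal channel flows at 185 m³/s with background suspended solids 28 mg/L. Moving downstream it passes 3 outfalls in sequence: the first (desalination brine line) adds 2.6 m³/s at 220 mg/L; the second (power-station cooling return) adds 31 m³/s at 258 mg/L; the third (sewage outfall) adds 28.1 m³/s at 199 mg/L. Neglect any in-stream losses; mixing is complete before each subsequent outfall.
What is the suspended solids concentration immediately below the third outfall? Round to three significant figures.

78.4 mg/L

Outfall 1: combined Q = 187.6 m³/s; C = (185.0·28.00 + 2.600·220.0)/187.6 = 30.66 mg/L.
Outfall 2: combined Q = 218.6 m³/s; C = (187.6·30.66 + 31.00·258.0)/218.6 = 62.90 mg/L.
Outfall 3: combined Q = 246.7 m³/s; C = (218.6·62.90 + 28.10·199.0)/246.7 = 78.40 mg/L.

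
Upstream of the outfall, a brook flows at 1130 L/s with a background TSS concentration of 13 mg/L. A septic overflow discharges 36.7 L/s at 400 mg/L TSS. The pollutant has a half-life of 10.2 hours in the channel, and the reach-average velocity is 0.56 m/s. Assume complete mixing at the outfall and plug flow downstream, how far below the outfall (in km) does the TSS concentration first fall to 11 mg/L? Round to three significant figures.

24.6 km

Flow-weighted average: C = (1130·13.00 + 36.70·400.0) / 1167 = 29370/1167 = 25.17 mg/L.
Half-life 10.2 h → k = ln 2 / 10.2 = 0.06796 h⁻¹ = 1.631 d⁻¹.
Set 25.17·exp(−k·t) = 11 → t = ln(25.17/11)/k = 43860 s = 12.18 h.
Distance = v·t = 0.56·43860 = 24560 m = 24.56 km.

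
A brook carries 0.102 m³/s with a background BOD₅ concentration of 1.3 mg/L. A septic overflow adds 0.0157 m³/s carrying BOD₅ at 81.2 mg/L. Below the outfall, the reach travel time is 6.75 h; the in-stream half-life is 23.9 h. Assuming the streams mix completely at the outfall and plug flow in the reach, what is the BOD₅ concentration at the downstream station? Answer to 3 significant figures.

9.83 mg/L

Flow-weighted average: C = (0.1020·1.300 + 0.01570·81.20) / 0.1177 = 1.407/0.1177 = 11.96 mg/L.
Half-life 23.9 h → k = ln 2 / 23.9 = 0.02900 h⁻¹ = 0.6960 d⁻¹.
Applying C = C₀e^(−kt): 11.96 × 0.8222 = 9.832 mg/L.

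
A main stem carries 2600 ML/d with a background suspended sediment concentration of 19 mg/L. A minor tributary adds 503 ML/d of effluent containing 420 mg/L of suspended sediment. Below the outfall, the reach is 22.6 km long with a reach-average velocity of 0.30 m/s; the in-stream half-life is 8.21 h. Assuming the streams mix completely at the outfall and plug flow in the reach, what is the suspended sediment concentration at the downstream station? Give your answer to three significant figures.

Conservation of mass: C = (2600·19.00 + 503.0·420.0) / 3103 = 260700/3103 = 84.00 mg/L.
Travel time t = 22.6·1000 / 0.30 = 75330 s = 20.93 h.
Half-life 8.21 h → k = ln 2 / 8.21 = 0.08443 h⁻¹ = 2.026 d⁻¹.
First-order decay: C = 84.00·exp(−k·t) = 84.00·0.1709 = 14.36 mg/L.

14.4 mg/L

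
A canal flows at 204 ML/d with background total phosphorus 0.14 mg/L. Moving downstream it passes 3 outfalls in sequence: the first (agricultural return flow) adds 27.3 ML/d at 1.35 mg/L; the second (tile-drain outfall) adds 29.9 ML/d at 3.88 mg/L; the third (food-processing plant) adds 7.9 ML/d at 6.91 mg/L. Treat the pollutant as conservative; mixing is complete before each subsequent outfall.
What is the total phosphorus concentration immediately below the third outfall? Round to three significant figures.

Below outfall 1: Q → 231.3 ML/d, C = (204.0·0.1400 + 27.30·1.350)/231.3 = 0.2828 mg/L.
Below outfall 2: Q → 261.2 ML/d, C = (231.3·0.2828 + 29.90·3.880)/261.2 = 0.6946 mg/L.
Below outfall 3: Q → 269.1 ML/d, C = (261.2·0.6946 + 7.900·6.910)/269.1 = 0.8771 mg/L.

0.877 mg/L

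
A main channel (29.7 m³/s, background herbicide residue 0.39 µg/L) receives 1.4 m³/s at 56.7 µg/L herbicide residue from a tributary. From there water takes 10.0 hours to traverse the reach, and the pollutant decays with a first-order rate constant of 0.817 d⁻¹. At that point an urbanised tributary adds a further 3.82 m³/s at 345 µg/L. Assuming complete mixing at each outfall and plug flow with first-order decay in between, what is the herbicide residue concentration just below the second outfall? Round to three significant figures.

Flow-weighted average: C = (29.70·0.3900 + 1.400·56.70) / 31.10 = 90.96/31.10 = 2.925 µg/L; combined flow 31.10 m³/s.
First-order decay: C = 2.925·exp(−k·t) = 2.925·0.7115 = 2.081 µg/L.
At the second outfall, C = (31.10·2.081 + 3.820·345.0) / (31.10 + 3.820) = 39.59 µg/L.

39.6 µg/L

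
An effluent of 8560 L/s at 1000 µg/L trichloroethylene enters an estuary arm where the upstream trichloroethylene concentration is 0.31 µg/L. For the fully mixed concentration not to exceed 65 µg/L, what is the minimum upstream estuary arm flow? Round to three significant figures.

Set C_mix = 65: (Q·0.3100 + 8560·1000) / (Q + 8560) = 65
→ Q = 8560·(1000 − 65)/(65 − 0.3100) = 123700 L/s.

124000 L/s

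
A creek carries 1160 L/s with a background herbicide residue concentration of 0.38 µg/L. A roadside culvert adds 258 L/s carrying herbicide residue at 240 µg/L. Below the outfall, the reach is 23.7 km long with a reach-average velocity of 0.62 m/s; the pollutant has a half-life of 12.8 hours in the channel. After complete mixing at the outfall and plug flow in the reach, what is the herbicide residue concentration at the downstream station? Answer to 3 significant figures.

Conservation of mass: C = (1160·0.3800 + 258.0·240.0) / 1418 = 62360/1418 = 43.98 µg/L.
Travel time t = 23.7·1000 / 0.62 = 38230 s = 10.62 h.
Half-life 12.8 h → k = ln 2 / 12.8 = 0.05415 h⁻¹ = 1.300 d⁻¹.
Applying C = C₀e^(−kt): 43.98 × 0.5627 = 24.75 µg/L.

24.7 µg/L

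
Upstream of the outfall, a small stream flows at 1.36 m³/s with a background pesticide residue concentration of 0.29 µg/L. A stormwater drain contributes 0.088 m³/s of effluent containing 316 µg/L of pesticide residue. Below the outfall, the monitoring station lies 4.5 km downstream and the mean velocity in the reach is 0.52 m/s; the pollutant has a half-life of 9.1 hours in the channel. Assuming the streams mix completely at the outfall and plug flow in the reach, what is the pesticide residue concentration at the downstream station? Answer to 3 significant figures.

Mixed concentration C = ΣQC/ΣQ = (1.360·0.2900 + 0.08800·316.0) / 1.448 = 28.20/1.448 = 19.48 µg/L.
Travel time t = 4.5·1000 / 0.52 = 8654 s = 2.404 h.
Half-life 9.1 h → k = ln 2 / 9.1 = 0.07617 h⁻¹ = 1.828 d⁻¹.
First-order decay: C = 19.48·exp(−k·t) = 19.48·0.8327 = 16.22 µg/L.

16.2 µg/L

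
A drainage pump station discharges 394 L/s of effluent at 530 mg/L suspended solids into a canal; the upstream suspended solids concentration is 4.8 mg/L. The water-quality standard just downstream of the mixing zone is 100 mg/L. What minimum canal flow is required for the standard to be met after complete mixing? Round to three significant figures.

1780 L/s

Set C_mix = 100: (Q·4.800 + 394.0·530.0) / (Q + 394.0) = 100
→ Q = 394.0·(530.0 − 100)/(100 − 4.800) = 1780 L/s.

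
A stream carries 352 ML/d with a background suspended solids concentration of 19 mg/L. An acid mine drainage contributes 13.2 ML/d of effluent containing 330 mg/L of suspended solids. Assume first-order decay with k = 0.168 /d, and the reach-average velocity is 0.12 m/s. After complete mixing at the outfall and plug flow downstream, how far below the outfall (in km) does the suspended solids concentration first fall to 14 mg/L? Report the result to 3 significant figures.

Mass balance: C = (352.0·19.00 + 13.20·330.0) / 365.2 = 11040/365.2 = 30.24 mg/L.
Set 30.24·exp(−k·t) = 14 → t = ln(30.24/14)/k = 396100 s = 110.0 h.
Distance = v·t = 0.12·396100 = 47530 m = 47.53 km.

47.5 km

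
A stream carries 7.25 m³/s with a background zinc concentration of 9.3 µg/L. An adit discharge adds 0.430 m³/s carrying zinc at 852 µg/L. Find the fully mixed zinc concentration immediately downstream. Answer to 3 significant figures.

Flow-weighted average: C = (7.250·9.300 + 0.4300·852.0) / 7.680 = 433.8/7.680 = 56.48 µg/L.

56.5 µg/L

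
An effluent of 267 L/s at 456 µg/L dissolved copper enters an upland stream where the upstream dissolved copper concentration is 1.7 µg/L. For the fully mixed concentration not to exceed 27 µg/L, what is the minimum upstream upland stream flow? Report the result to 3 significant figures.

Set C_mix = 27: (Q·1.700 + 267.0·456.0) / (Q + 267.0) = 27
→ Q = 267.0·(456.0 − 27)/(27 − 1.700) = 4527 L/s.

4530 L/s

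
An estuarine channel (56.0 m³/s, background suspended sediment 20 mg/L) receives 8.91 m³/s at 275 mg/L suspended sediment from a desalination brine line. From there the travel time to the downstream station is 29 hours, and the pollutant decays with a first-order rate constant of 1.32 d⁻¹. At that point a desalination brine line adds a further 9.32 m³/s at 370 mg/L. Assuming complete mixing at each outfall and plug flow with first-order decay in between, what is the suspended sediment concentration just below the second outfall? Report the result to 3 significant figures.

Mixed concentration C = ΣQC/ΣQ = (56.00·20.00 + 8.910·275.0) / 64.91 = 3570/64.91 = 55.00 mg/L; combined flow 64.91 m³/s.
Applying C = C₀e^(−kt): 55.00 × 0.2029 = 11.16 mg/L.
At the second outfall, C = (64.91·11.16 + 9.320·370.0) / (64.91 + 9.320) = 56.21 mg/L.

56.2 mg/L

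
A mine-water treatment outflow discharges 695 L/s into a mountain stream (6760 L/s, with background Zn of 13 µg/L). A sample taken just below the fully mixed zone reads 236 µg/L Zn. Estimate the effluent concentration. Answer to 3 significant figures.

Mass balance: 6760·13.00 + 695.0·Cₑ = 7455·236.0
→ Cₑ = (7455·236.0 − 6760·13.00) / 695.0 = 2405 µg/L.

2410 µg/L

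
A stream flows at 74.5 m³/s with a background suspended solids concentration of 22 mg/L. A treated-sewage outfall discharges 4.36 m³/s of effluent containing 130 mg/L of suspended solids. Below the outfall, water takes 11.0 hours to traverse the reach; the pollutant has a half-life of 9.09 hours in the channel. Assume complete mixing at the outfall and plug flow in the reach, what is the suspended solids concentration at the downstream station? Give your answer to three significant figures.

12.1 mg/L

After mixing, C = (74.50·22.00 + 4.360·130.0) / 78.86 = 2206/78.86 = 27.97 mg/L.
Half-life 9.09 h → k = ln 2 / 9.09 = 0.07625 h⁻¹ = 1.830 d⁻¹.
Applying C = C₀e^(−kt): 27.97 × 0.4322 = 12.09 mg/L.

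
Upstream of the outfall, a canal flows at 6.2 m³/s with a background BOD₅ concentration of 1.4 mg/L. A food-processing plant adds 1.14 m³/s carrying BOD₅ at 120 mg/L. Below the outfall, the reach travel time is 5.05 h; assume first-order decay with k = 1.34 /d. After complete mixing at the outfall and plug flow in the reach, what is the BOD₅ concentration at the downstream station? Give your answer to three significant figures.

15.0 mg/L

Mixed concentration C = ΣQC/ΣQ = (6.200·1.400 + 1.140·120.0) / 7.340 = 145.5/7.340 = 19.82 mg/L.
Applying C = C₀e^(−kt): 19.82 × 0.7543 = 14.95 mg/L.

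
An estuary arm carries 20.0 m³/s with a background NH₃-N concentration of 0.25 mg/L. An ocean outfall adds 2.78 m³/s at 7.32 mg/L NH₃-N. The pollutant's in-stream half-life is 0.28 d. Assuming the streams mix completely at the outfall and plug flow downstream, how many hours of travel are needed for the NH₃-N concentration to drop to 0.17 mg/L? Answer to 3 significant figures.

18.2 h

After mixing, C = (20.00·0.2500 + 2.780·7.320) / 22.78 = 25.35/22.78 = 1.113 mg/L.
Half-life 0.28 d → k = ln 2 / 0.28 = 2.476 d⁻¹.
1.113·exp(−k·t) = 0.17 → t = ln(1.113/0.17)/k = 65570 s = 18.22 h.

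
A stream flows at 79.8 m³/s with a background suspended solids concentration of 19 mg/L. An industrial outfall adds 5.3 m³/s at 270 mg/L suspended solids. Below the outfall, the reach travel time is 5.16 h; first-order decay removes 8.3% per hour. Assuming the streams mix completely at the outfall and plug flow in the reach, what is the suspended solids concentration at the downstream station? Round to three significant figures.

22.1 mg/L

Flow-weighted average: C = (79.80·19.00 + 5.300·270.0) / 85.10 = 2947/85.10 = 34.63 mg/L.
8.3%/h lost → k = −ln(1 − 0.083) = 0.08665 h⁻¹.
After decay, C = 34.63 × e^(−kt) = 34.63 × 0.6395 = 22.15 mg/L.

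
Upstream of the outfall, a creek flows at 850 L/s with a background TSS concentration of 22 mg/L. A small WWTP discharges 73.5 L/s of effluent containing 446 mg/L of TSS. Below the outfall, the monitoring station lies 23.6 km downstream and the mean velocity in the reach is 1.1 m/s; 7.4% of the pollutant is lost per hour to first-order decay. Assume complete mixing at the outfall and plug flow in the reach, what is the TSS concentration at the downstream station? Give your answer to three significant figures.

Mixed concentration C = ΣQC/ΣQ = (850.0·22.00 + 73.50·446.0) / 923.5 = 51480/923.5 = 55.75 mg/L.
Travel time t = 23.6·1000 / 1.1 = 21450 s = 5.960 h.
7.4%/h lost → k = −ln(1 − 0.074) = 0.07688 h⁻¹.
First-order decay: C = 55.75·exp(−k·t) = 55.75·0.6324 = 35.26 mg/L.

35.3 mg/L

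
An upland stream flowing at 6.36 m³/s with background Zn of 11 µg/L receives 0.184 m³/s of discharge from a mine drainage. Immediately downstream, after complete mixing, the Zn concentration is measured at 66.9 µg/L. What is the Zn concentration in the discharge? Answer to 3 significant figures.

Mass balance: 6.360·11.00 + 0.1840·Cₑ = 6.544·66.90
→ Cₑ = (6.544·66.90 − 6.360·11.00) / 0.1840 = 1999 µg/L.

2000 µg/L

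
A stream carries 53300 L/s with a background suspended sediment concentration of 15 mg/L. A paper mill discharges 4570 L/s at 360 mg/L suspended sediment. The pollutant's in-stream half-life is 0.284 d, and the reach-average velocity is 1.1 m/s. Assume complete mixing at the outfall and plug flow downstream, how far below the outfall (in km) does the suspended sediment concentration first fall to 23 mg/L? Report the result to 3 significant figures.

Mass balance: C = (53300·15.00 + 4570·360.0) / 57870 = 2445000/57870 = 42.24 mg/L.
Half-life 0.284 d → k = ln 2 / 0.284 = 2.441 d⁻¹.
Set 42.24·exp(−k·t) = 23 → t = ln(42.24/23)/k = 21520 s = 5.979 h.
Distance = v·t = 1.1·21520 = 23680 m = 23.68 km.

23.7 km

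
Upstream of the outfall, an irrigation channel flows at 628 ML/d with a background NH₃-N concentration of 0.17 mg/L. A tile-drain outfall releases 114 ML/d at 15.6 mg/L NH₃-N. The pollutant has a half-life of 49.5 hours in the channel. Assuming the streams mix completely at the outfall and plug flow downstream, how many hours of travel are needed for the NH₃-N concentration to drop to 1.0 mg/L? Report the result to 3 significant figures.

66.6 h

Flow-weighted average: C = (628.0·0.1700 + 114.0·15.60) / 742.0 = 1885/742.0 = 2.541 mg/L.
Half-life 49.5 h → k = ln 2 / 49.5 = 0.01400 h⁻¹ = 0.3361 d⁻¹.
2.541·exp(−k·t) = 1.0 → t = ln(2.541/1.0)/k = 239700 s = 66.59 h.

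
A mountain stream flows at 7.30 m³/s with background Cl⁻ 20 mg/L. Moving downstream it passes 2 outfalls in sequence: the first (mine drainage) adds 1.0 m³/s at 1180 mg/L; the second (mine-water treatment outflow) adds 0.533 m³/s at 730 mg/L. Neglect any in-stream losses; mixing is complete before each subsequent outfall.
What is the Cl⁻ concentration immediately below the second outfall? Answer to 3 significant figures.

194 mg/L

After outfall 1: Q = 7.300 + 1.000 = 8.300 m³/s; C = (7.300·20.00 + 1.000·1180)/8.300 = 159.8 mg/L.
After outfall 2: Q = 8.300 + 0.5330 = 8.833 m³/s; C = (8.300·159.8 + 0.5330·730.0)/8.833 = 194.2 mg/L.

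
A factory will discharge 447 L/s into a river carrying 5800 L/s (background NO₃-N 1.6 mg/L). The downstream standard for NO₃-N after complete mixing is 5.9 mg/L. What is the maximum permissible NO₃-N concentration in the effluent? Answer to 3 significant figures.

61.7 mg/L

At the limit, (Qr·Cr + Qe·Cₑ)/(Qr + Qe) = 5.9:
Cₑ = (6247·5.9 − 5800·1.600) / 447.0 = 61.69 mg/L.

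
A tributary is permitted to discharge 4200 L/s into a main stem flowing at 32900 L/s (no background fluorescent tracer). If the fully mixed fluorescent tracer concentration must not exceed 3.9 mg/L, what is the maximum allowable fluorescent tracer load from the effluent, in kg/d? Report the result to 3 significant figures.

12500 kg/d

Mass balance at the limit: 32900·0 + 4200·Cₑ = 37100·3.9 → Cₑ = 34.45 mg/L.
4200 L/s = 4.200 m³/s. Load = 4.200 m³/s × 34.45 g/m³ × 86 400 s/d = 12500 kg/d.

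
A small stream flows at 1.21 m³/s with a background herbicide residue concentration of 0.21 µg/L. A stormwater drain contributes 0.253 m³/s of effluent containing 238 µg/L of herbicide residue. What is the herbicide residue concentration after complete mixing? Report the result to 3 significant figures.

41.3 µg/L

Mass balance: C = (1.210·0.2100 + 0.2530·238.0) / 1.463 = 60.47/1.463 = 41.33 µg/L.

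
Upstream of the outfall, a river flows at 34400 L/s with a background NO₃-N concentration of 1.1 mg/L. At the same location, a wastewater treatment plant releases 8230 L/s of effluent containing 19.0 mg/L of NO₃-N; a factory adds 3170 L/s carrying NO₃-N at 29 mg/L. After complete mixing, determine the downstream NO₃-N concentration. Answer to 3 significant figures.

6.25 mg/L

Flow-weighted average: C = (34400·1.100 + 8230·19.00 + 3170·29.00) / 45800 = 286100/45800 = 6.248 mg/L.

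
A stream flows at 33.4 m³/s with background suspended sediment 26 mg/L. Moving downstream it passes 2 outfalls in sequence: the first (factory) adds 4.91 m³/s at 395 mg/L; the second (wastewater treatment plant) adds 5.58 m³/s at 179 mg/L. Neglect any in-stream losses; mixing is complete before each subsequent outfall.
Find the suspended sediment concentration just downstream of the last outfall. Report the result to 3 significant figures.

After outfall 1: Q = 33.40 + 4.910 = 38.31 m³/s; C = (33.40·26.00 + 4.910·395.0)/38.31 = 73.29 mg/L.
After outfall 2: Q = 38.31 + 5.580 = 43.89 m³/s; C = (38.31·73.29 + 5.580·179.0)/43.89 = 86.73 mg/L.

86.7 mg/L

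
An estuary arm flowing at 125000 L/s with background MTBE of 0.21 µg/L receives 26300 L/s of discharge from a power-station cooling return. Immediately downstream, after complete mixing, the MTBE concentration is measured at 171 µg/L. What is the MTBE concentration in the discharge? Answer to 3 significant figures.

983 µg/L

Mass balance: 125000·0.2100 + 26300·Cₑ = 151300·171.0
→ Cₑ = (151300·171.0 − 125000·0.2100) / 26300 = 982.7 µg/L.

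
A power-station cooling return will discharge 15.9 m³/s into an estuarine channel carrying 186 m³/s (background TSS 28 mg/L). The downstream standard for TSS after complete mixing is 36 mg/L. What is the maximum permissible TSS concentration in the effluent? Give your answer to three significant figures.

130 mg/L

At the limit, (Qr·Cr + Qe·Cₑ)/(Qr + Qe) = 36:
Cₑ = (201.9·36 − 186.0·28.00) / 15.90 = 129.6 mg/L.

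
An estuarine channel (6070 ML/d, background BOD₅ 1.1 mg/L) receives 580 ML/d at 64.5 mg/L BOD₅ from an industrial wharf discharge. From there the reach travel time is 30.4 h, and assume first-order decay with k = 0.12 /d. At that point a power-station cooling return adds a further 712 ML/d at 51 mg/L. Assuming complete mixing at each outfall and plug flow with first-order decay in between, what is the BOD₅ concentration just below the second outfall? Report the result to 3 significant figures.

10.1 mg/L

Flow-weighted average: C = (6070·1.100 + 580.0·64.50) / 6650 = 44090/6650 = 6.630 mg/L; combined flow 6650 ML/d.
Applying C = C₀e^(−kt): 6.630 × 0.8590 = 5.695 mg/L.
Second outfall: C = (6650·5.695 + 712.0·51.00)/7362 = 10.08 mg/L.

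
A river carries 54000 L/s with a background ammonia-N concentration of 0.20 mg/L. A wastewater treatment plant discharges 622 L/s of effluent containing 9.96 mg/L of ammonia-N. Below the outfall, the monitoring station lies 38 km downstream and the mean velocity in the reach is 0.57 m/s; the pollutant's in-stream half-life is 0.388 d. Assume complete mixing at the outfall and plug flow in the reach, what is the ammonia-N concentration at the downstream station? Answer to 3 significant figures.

Mixed concentration C = ΣQC/ΣQ = (54000·0.2000 + 622.0·9.960) / 54620 = 17000/54620 = 0.3111 mg/L.
Travel time t = 38·1000 / 0.57 = 66670 s = 18.52 h.
Half-life 0.388 d → k = ln 2 / 0.388 = 1.786 d⁻¹.
Decay over the reach: 0.3111·exp(−kt) = 0.3111·0.2520 = 0.07840 mg/L.

0.0784 mg/L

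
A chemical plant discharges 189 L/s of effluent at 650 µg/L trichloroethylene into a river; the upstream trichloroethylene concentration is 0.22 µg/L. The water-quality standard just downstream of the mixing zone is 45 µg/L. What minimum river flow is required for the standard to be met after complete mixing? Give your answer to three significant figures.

Set C_mix = 45: (Q·0.2200 + 189.0·650.0) / (Q + 189.0) = 45
→ Q = 189.0·(650.0 − 45)/(45 − 0.2200) = 2553 L/s.

2550 L/s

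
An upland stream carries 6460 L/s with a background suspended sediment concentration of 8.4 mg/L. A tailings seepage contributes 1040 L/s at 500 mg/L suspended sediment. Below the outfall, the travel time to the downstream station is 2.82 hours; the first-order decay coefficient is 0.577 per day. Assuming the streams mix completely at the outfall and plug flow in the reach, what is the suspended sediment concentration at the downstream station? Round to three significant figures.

71.5 mg/L

Mass balance: C = (6460·8.400 + 1040·500.0) / 7500 = 574300/7500 = 76.57 mg/L.
Decay over the reach: 76.57·exp(−kt) = 76.57·0.9344 = 71.55 mg/L.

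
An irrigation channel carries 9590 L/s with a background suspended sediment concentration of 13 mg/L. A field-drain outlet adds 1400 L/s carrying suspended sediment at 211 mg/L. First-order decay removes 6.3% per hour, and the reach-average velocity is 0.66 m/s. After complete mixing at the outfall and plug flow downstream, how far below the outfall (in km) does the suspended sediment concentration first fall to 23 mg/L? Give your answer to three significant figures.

Mixed concentration C = ΣQC/ΣQ = (9590·13.00 + 1400·211.0) / 10990 = 420100/10990 = 38.22 mg/L.
6.3%/h lost → k = −ln(1 − 0.063) = 0.06507 h⁻¹.
Set 38.22·exp(−k·t) = 23 → t = ln(38.22/23)/k = 28100 s = 7.806 h.
Distance = v·t = 0.66·28100 = 18550 m = 18.55 km.

18.5 km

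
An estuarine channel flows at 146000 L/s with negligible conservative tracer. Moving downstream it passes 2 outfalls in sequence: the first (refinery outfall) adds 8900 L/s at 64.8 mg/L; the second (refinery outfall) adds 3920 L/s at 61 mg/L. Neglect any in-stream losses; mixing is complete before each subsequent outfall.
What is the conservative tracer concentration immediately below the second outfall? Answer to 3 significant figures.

5.14 mg/L

Outfall 1: combined Q = 154900 L/s; C = (146000·0 + 8900·64.80)/154900 = 3.723 mg/L.
Outfall 2: combined Q = 158800 L/s; C = (154900·3.723 + 3920·61.00)/158800 = 5.137 mg/L.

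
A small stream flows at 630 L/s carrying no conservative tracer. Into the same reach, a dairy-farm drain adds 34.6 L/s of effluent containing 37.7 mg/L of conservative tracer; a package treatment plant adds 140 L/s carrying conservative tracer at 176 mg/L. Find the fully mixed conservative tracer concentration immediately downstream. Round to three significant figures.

After mixing, C = (630.0·0 + 34.60·37.70 + 140.0·176.0) / 804.6 = 25940/804.6 = 32.25 mg/L.

32.2 mg/L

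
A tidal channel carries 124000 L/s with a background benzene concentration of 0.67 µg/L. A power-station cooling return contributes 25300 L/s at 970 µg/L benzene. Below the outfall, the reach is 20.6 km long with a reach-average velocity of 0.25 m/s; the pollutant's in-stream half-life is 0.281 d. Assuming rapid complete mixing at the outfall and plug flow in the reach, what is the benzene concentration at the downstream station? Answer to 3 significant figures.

Conservation of mass: C = (124000·0.6700 + 25300·970.0) / 149300 = 24620000/149300 = 164.9 µg/L.
Travel time t = 20.6·1000 / 0.25 = 82400 s = 22.89 h.
Half-life 0.281 d → k = ln 2 / 0.281 = 2.467 d⁻¹.
Applying C = C₀e^(−kt): 164.9 × 0.09513 = 15.69 µg/L.

15.7 µg/L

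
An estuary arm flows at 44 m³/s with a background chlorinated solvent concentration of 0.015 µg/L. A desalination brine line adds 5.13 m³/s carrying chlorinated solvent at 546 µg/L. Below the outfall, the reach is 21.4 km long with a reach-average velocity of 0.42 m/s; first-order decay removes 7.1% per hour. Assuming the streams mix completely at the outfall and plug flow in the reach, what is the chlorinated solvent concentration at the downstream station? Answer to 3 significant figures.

20.1 µg/L

Mixed concentration C = ΣQC/ΣQ = (44.00·0.01500 + 5.130·546.0) / 49.13 = 2802/49.13 = 57.03 µg/L.
Travel time t = 21.4·1000 / 0.42 = 50950 s = 14.15 h.
7.1%/h lost → k = −ln(1 − 0.071) = 0.07365 h⁻¹.
Decay over the reach: 57.03·exp(−kt) = 57.03·0.3526 = 20.11 µg/L.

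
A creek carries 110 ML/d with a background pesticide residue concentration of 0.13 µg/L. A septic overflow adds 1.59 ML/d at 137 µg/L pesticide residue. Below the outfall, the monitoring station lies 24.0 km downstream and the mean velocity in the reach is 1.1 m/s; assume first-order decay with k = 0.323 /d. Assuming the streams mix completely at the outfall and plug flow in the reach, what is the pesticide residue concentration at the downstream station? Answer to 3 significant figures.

1.92 µg/L

Flow-weighted average: C = (110.0·0.1300 + 1.590·137.0) / 111.6 = 232.1/111.6 = 2.080 µg/L.
Travel time t = 24.0·1000 / 1.1 = 21820 s = 6.061 h.
After decay, C = 2.080 × e^(−kt) = 2.080 × 0.9217 = 1.917 µg/L.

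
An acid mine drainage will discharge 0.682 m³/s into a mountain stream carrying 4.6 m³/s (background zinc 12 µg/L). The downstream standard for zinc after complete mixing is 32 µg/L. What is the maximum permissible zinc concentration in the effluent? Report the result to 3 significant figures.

167 µg/L

At the limit, (Qr·Cr + Qe·Cₑ)/(Qr + Qe) = 32:
Cₑ = (5.282·32 − 4.600·12.00) / 0.6820 = 166.9 µg/L.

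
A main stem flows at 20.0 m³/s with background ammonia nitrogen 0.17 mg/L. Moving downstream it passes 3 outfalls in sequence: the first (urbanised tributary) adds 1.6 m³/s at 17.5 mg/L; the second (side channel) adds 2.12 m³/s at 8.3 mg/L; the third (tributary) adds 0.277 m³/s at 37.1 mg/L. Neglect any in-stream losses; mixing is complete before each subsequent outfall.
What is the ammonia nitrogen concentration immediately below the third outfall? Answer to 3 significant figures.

Below outfall 1: Q → 21.60 m³/s, C = (20.00·0.1700 + 1.600·17.50)/21.60 = 1.454 mg/L.
Below outfall 2: Q → 23.72 m³/s, C = (21.60·1.454 + 2.120·8.300)/23.72 = 2.066 mg/L.
Below outfall 3: Q → 24.00 m³/s, C = (23.72·2.066 + 0.2770·37.10)/24.00 = 2.470 mg/L.

2.47 mg/L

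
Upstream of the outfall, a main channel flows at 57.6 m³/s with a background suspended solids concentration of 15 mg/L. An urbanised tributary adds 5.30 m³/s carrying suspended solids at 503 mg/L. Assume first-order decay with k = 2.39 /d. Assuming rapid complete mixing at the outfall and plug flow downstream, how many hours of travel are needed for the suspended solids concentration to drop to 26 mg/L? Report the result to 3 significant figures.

After mixing, C = (57.60·15.00 + 5.300·503.0) / 62.90 = 3530/62.90 = 56.12 mg/L.
56.12·exp(−k·t) = 26 → t = ln(56.12/26)/k = 27810 s = 7.726 h.

7.73 h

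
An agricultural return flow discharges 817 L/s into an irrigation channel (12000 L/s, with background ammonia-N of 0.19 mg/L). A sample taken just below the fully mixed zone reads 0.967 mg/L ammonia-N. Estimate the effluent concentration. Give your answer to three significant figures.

Mass balance: 12000·0.1900 + 817.0·Cₑ = 12820·0.9670
→ Cₑ = (12820·0.9670 − 12000·0.1900) / 817.0 = 12.38 mg/L.

12.4 mg/L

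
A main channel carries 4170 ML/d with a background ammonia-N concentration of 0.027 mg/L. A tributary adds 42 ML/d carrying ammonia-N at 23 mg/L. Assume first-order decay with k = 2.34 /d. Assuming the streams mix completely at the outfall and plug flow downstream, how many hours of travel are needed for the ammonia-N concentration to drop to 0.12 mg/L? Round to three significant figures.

7.77 h

Mixed concentration C = ΣQC/ΣQ = (4170·0.02700 + 42.00·23.00) / 4212 = 1079/4212 = 0.2561 mg/L.
0.2561·exp(−k·t) = 0.12 → t = ln(0.2561/0.12)/k = 27990 s = 7.774 h.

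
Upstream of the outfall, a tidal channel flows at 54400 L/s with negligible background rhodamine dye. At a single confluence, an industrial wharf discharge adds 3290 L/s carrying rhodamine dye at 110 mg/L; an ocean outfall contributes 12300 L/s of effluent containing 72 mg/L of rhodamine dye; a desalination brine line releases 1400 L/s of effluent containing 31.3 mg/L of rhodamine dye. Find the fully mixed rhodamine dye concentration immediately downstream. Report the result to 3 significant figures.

Conservation of mass: C = (54400·0 + 3290·110.0 + 12300·72.00 + 1400·31.30) / 71390 = 1291000/71390 = 18.09 mg/L.

18.1 mg/L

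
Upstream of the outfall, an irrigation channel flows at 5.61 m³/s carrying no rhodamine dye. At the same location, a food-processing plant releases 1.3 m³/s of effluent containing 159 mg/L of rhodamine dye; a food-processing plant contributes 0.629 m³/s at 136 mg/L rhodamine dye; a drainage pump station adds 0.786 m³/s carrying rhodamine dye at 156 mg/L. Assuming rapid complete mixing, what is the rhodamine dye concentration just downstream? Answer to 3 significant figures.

49.8 mg/L

Mixed concentration C = ΣQC/ΣQ = (5.610·0 + 1.300·159.0 + 0.6290·136.0 + 0.7860·156.0) / 8.325 = 414.9/8.325 = 49.83 mg/L.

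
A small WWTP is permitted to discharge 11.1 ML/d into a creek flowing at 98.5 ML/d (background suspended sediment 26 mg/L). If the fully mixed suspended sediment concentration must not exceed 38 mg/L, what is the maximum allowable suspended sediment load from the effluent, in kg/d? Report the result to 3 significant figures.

1600 kg/d

Mass balance at the limit: 98.50·26.00 + 11.10·Cₑ = 109.6·38 → Cₑ = 144.5 mg/L.
11.10 ML/d = 0.1285 m³/s. Load = 0.1285 m³/s × 144.5 g/m³ × 86 400 s/d = 1604 kg/d.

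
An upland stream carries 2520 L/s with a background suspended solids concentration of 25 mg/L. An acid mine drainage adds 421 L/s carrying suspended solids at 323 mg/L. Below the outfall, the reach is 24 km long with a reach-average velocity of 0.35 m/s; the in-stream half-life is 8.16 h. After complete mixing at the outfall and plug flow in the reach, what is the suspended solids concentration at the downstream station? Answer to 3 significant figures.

Conservation of mass: C = (2520·25.00 + 421.0·323.0) / 2941 = 199000/2941 = 67.66 mg/L.
Travel time t = 24·1000 / 0.35 = 68570 s = 19.05 h.
Half-life 8.16 h → k = ln 2 / 8.16 = 0.08494 h⁻¹ = 2.039 d⁻¹.
After decay, C = 67.66 × e^(−kt) = 67.66 × 0.1983 = 13.42 mg/L.

13.4 mg/L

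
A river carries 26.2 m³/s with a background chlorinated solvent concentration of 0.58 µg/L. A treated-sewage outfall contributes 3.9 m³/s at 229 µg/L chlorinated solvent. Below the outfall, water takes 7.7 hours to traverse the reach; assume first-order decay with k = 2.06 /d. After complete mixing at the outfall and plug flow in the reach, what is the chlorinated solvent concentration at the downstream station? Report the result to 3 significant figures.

15.6 µg/L

Mixed concentration C = ΣQC/ΣQ = (26.20·0.5800 + 3.900·229.0) / 30.10 = 908.3/30.10 = 30.18 µg/L.
After decay, C = 30.18 × e^(−kt) = 30.18 × 0.5164 = 15.58 µg/L.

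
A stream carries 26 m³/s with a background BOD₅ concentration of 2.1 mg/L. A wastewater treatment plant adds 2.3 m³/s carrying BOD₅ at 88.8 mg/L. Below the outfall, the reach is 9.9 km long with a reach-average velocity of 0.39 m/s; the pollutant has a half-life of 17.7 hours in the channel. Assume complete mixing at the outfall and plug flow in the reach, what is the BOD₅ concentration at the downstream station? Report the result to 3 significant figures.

6.94 mg/L

Flow-weighted average: C = (26.00·2.100 + 2.300·88.80) / 28.30 = 258.8/28.30 = 9.146 mg/L.
Travel time t = 9.9·1000 / 0.39 = 25380 s = 7.051 h.
Half-life 17.7 h → k = ln 2 / 17.7 = 0.03916 h⁻¹ = 0.9399 d⁻¹.
After decay, C = 9.146 × e^(−kt) = 9.146 × 0.7587 = 6.939 mg/L.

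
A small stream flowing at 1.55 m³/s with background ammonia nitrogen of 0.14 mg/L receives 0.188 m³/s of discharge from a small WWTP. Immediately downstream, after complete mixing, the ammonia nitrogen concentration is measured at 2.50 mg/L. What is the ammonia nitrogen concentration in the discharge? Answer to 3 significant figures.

22.0 mg/L

Mass balance: 1.550·0.1400 + 0.1880·Cₑ = 1.738·2.500
→ Cₑ = (1.738·2.500 − 1.550·0.1400) / 0.1880 = 21.96 mg/L.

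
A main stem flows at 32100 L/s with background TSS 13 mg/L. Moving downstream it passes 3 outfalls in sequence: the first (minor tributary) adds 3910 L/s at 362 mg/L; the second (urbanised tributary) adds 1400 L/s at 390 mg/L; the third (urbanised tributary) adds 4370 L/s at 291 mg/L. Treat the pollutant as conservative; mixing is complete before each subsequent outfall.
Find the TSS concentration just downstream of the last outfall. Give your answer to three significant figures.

87.4 mg/L

After outfall 1: Q = 32100 + 3910 = 36010 L/s; C = (32100·13.00 + 3910·362.0)/36010 = 50.89 mg/L.
After outfall 2: Q = 36010 + 1400 = 37410 L/s; C = (36010·50.89 + 1400·390.0)/37410 = 63.59 mg/L.
After outfall 3: Q = 37410 + 4370 = 41780 L/s; C = (37410·63.59 + 4370·291.0)/41780 = 87.37 mg/L.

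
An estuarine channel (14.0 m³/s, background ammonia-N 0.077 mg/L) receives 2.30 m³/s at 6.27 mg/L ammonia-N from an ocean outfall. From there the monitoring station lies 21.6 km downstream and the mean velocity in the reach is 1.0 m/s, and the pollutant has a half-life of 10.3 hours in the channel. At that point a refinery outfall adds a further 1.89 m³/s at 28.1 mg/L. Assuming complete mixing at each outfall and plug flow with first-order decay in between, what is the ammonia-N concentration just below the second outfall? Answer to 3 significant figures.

3.49 mg/L

Conservation of mass: C = (14.00·0.07700 + 2.300·6.270) / 16.30 = 15.50/16.30 = 0.9509 mg/L; combined flow 16.30 m³/s.
Travel time t = 21.6·1000 / 1.0 = 21600 s = 6.000 h.
Half-life 10.3 h → k = ln 2 / 10.3 = 0.06730 h⁻¹ = 1.615 d⁻¹.
First-order decay: C = 0.9509·exp(−k·t) = 0.9509·0.6678 = 0.6350 mg/L.
Second outfall: C = (16.30·0.6350 + 1.890·28.10)/18.19 = 3.489 mg/L.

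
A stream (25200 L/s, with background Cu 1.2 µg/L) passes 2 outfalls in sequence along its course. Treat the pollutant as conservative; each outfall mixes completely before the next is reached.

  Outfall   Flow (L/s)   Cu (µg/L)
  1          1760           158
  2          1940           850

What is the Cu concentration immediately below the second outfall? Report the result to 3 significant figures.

Below outfall 1: Q → 26960 L/s, C = (25200·1.200 + 1760·158.0)/26960 = 11.44 µg/L.
Below outfall 2: Q → 28900 L/s, C = (26960·11.44 + 1940·850.0)/28900 = 67.73 µg/L.

67.7 µg/L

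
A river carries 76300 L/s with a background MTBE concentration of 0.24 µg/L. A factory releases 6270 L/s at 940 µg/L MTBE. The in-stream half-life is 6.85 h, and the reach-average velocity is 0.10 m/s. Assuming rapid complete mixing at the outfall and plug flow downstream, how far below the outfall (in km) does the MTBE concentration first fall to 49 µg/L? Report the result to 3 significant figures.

1.35 km

Conservation of mass: C = (76300·0.2400 + 6270·940.0) / 82570 = 5912000/82570 = 71.60 µg/L.
Half-life 6.85 h → k = ln 2 / 6.85 = 0.1012 h⁻¹ = 2.429 d⁻¹.
Set 71.60·exp(−k·t) = 49 → t = ln(71.60/49)/k = 13490 s = 3.748 h.
Distance = v·t = 0.10·13490 = 1349 m = 1.349 km.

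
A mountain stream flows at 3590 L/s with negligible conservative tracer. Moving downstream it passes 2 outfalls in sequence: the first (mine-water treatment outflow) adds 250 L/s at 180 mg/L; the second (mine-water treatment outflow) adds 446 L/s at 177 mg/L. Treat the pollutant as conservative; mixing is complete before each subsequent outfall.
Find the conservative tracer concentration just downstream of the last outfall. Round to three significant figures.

After outfall 1: Q = 3590 + 250.0 = 3840 L/s; C = (3590·0 + 250.0·180.0)/3840 = 11.72 mg/L.
After outfall 2: Q = 3840 + 446.0 = 4286 L/s; C = (3840·11.72 + 446.0·177.0)/4286 = 28.92 mg/L.

28.9 mg/L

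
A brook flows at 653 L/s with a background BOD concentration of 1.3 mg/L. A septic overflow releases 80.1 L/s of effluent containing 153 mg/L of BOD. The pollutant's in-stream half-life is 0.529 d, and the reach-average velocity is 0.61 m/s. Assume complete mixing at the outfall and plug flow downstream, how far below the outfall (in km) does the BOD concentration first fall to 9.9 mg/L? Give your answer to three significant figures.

23.8 km

Mixed concentration C = ΣQC/ΣQ = (653.0·1.300 + 80.10·153.0) / 733.1 = 13100/733.1 = 17.88 mg/L.
Half-life 0.529 d → k = ln 2 / 0.529 = 1.310 d⁻¹.
Set 17.88·exp(−k·t) = 9.9 → t = ln(17.88/9.9)/k = 38960 s = 10.82 h.
Distance = v·t = 0.61·38960 = 23770 m = 23.77 km.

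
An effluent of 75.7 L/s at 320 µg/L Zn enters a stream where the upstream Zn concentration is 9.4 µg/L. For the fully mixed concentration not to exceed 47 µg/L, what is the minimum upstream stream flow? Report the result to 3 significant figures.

550 L/s

Set C_mix = 47: (Q·9.400 + 75.70·320.0) / (Q + 75.70) = 47
→ Q = 75.70·(320.0 − 47)/(47 − 9.400) = 549.6 L/s.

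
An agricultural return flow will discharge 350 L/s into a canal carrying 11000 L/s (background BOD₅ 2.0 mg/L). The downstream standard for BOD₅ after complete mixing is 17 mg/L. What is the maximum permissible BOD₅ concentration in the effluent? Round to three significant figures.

At the limit, (Qr·Cr + Qe·Cₑ)/(Qr + Qe) = 17:
Cₑ = (11350·17 − 11000·2.000) / 350.0 = 488.4 mg/L.

488 mg/L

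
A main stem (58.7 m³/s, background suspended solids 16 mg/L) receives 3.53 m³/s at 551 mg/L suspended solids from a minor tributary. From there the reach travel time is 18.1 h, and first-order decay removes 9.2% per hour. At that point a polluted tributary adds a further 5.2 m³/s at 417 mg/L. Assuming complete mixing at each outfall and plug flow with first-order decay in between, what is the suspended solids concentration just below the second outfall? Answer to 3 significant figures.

Mixed concentration C = ΣQC/ΣQ = (58.70·16.00 + 3.530·551.0) / 62.23 = 2884/62.23 = 46.35 mg/L; combined flow 62.23 m³/s.
9.2%/h lost → k = −ln(1 − 0.092) = 0.09651 h⁻¹.
First-order decay: C = 46.35·exp(−k·t) = 46.35·0.1743 = 8.079 mg/L.
Second outfall: C = (62.23·8.079 + 5.200·417.0)/67.43 = 39.61 mg/L.

39.6 mg/L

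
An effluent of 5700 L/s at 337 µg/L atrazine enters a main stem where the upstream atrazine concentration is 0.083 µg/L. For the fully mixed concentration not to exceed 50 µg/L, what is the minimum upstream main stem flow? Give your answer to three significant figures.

Set C_mix = 50: (Q·0.08300 + 5700·337.0) / (Q + 5700) = 50
→ Q = 5700·(337.0 − 50)/(50 − 0.08300) = 32770 L/s.

32800 L/s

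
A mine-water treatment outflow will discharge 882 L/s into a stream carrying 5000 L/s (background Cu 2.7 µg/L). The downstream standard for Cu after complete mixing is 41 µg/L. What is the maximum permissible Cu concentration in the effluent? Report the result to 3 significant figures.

At the limit, (Qr·Cr + Qe·Cₑ)/(Qr + Qe) = 41:
Cₑ = (5882·41 − 5000·2.700) / 882.0 = 258.1 µg/L.

258 µg/L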